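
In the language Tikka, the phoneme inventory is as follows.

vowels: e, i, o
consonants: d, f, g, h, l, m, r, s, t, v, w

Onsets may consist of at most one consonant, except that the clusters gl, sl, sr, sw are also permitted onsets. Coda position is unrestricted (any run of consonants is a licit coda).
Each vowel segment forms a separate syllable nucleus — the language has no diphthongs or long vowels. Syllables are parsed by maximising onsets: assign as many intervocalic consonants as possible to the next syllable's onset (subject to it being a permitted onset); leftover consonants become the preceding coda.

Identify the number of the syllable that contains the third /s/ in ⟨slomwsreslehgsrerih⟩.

3

The vowels are o, e, e, e, i — 5 nuclei, so 5 syllables.
σ1/σ2 boundary: /mwsr/ — longest licit onset from the right is /sr/, leaving /mw/ as coda.
σ2/σ3 boundary: cluster /sl/ — /sl/ is itself a permitted onset, so the whole cluster goes right; preceding coda = ∅.
σ3/σ4 boundary: /hgsr/ — longest licit onset from the right is /sr/, leaving /hg/ as coda.
σ4/σ5 boundary: /r/ → onset of the next syllable (single consonants are always licit onsets).
Result: slomw.sre.slehg.sre.rih.
The third /s/ is in the onset of syllable 3 (/slehg/).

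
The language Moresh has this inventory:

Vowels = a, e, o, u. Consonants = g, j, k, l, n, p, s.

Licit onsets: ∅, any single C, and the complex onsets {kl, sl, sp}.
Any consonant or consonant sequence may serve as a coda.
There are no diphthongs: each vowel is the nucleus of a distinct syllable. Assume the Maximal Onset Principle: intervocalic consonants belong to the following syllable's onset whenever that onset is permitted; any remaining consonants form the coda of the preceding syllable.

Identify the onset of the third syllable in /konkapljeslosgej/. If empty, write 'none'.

j

Vowels present: o, a, e, o, e; each is a nucleus, giving 5 syllables.
Between /o/ (V1) and /a/ (V2): /nk/ splits as /n/ + /k/ (/k/ is the longest suffix that is a licit onset).
Between /a/ (V2) and /e/ (V3): /plj/; trying suffixes from longest down, /j/ is the first permitted one, so coda /pl/ | onset /j/.
Between /e/ (V3) and /o/ (V4): /sl/ — entire cluster is a permitted onset → onset /sl/, coda ∅.
Between /o/ (V4) and /e/ (V5): /sg/; trying suffixes from longest down, /g/ is the first permitted one, so coda /s/ | onset /g/.
Result: kon.kapl.je.slos.gej.
Syllable 3 is /je/: onset /j/, nucleus /e/, coda ∅.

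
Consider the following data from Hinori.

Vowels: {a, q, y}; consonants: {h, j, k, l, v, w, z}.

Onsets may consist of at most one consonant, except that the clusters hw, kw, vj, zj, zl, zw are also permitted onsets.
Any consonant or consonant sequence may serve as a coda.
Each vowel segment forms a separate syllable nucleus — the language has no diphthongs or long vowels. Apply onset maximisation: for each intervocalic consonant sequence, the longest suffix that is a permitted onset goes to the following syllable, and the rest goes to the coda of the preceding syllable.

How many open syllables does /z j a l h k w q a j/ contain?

1

The vowels are a, q, a — 3 nuclei, so 3 syllables.
/a…q/ gap (V1→V2): cluster /lhkw/ — the longest permitted-onset suffix is /kw/; onset = /kw/, preceding coda = /lh/.
/q…a/ gap (V2→V3): no consonants, so the boundary falls immediately after /q/.
So the parse is zjalh.kwq.aj.
Classifying each syllable: /zjalh/ (closed), /kwq/ (open), /aj/ (closed).
Open syllables: 1.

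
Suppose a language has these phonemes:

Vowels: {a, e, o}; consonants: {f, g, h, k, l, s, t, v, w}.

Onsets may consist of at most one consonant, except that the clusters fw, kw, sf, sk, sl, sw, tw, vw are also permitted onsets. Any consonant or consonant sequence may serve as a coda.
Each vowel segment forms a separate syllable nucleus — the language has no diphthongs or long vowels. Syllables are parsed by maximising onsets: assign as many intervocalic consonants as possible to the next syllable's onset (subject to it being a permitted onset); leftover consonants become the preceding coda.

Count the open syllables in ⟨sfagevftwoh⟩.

1

Nuclei (vowels): a, e, o → 3 syllables.
/a…e/ gap (V1→V2): /g/ → onset of the next syllable (single consonants are always licit onsets).
/e…o/ gap (V2→V3): /vftw/ — longest licit onset from the right is /tw/, leaving /vf/ as coda.
Result: sfa.gevf.twoh.
Classifying each syllable: /sfa/ (open), /gevf/ (closed), /twoh/ (closed).
Open syllables: 1.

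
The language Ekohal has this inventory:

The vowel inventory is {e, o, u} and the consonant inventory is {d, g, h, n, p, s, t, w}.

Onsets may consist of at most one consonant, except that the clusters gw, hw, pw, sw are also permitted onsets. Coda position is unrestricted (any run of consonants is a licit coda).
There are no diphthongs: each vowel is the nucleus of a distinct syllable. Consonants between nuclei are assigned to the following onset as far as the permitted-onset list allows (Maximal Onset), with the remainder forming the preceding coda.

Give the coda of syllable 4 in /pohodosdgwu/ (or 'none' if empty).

none

The vowels are o, o, o, u — 4 nuclei, so 4 syllables.
σ1/σ2 boundary: /h/ is a single consonant, so it becomes the next onset.
σ2/σ3 boundary: /d/ is a single consonant, so it becomes the next onset.
σ3/σ4 boundary: /sdgw/ splits as /sd/ + /gw/ (/gw/ is the longest suffix that is a licit onset).
Result: po.ho.dosd.gwu.
Syllable 4 is /gwu/: onset /gw/, nucleus /u/, coda ∅.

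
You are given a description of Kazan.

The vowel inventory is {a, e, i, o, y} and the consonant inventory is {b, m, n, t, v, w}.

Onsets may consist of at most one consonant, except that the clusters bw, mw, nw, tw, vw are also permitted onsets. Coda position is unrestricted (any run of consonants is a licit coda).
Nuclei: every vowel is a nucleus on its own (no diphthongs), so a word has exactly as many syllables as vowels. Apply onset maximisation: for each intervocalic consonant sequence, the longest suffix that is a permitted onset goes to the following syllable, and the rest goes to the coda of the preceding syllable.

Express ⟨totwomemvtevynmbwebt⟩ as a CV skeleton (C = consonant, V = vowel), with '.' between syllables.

Nuclei (vowels): o, o, e, e, y, e → 6 syllables.
σ1/σ2 boundary: /tw/ is a licit onset in full, so it all attaches to the next syllable.
σ2/σ3 boundary: just /m/ — single C goes to the following onset.
σ3/σ4 boundary: /mvt/ — longest licit onset from the right is /t/, leaving /mv/ as coda.
σ4/σ5 boundary: just /v/ — single C goes to the following onset.
σ5/σ6 boundary: /nmbw/ — longest licit onset from the right is /bw/, leaving /nm/ as coda.
Result: to.two.memv.te.vynm.bwebt.
Mapping each syllable to C/V: /to/ → CV, /two/ → CCV, /memv/ → CVCC, /te/ → CV, /vynm/ → CVCC, /bwebt/ → CCVCC.

CV.CCV.CVCC.CV.CVCC.CCVCC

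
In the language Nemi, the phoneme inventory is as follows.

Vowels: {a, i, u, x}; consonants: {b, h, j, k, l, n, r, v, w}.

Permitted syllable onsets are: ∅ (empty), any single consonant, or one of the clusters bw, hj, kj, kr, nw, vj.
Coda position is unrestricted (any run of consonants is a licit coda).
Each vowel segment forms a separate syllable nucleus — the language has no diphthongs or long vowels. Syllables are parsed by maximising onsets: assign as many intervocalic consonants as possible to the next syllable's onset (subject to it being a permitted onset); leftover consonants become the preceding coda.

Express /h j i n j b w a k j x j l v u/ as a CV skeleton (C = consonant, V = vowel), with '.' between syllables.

The vowels are i, a, x, u — 4 nuclei, so 4 syllables.
Between /i/ (V1) and /a/ (V2): /njbw/ splits as /nj/ + /bw/ (/bw/ is the longest suffix that is a licit onset).
Between /a/ (V2) and /x/ (V3): /kj/ is a licit onset in full, so it all attaches to the next syllable.
Between /x/ (V3) and /u/ (V4): cluster /jlv/ — the longest permitted-onset suffix is /v/; onset = /v/, preceding coda = /jl/.
So the parse is hjinj.bwa.kjxjl.vu.
Mapping each syllable to C/V: /hjinj/ → CCVCC, /bwa/ → CCV, /kjxjl/ → CCVCC, /vu/ → CV.

CCVCC.CCV.CCVCC.CV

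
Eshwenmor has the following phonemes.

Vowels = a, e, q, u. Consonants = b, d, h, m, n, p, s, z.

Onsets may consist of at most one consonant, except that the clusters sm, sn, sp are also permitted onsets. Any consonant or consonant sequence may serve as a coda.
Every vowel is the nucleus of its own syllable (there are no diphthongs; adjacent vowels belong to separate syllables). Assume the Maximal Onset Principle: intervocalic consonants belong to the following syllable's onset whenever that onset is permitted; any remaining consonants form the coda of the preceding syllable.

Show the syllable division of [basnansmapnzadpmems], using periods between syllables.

ba.snan.smapn.zadp.mems

Vowels present: a, a, a, a, e; each is a nucleus, giving 5 syllables.
σ1/σ2 boundary: /sn/ — entire cluster is a permitted onset → onset /sn/, coda ∅.
σ2/σ3 boundary: /nsm/ — longest licit onset from the right is /sm/, leaving /n/ as coda.
σ3/σ4 boundary: /pnz/; trying suffixes from longest down, /z/ is the first permitted one, so coda /pn/ | onset /z/.
σ4/σ5 boundary: /dpm/ splits as /dp/ + /m/ (/m/ is the longest suffix that is a licit onset).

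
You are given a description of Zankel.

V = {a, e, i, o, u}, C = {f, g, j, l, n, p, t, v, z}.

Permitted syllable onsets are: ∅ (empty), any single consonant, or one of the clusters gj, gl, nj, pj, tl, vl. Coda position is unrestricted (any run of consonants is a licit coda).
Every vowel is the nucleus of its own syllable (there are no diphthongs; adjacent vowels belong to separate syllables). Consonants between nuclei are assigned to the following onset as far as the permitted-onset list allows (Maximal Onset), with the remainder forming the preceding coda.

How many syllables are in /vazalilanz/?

Vowels present: a, a, i, a; each is a nucleus, giving 4 syllables.

4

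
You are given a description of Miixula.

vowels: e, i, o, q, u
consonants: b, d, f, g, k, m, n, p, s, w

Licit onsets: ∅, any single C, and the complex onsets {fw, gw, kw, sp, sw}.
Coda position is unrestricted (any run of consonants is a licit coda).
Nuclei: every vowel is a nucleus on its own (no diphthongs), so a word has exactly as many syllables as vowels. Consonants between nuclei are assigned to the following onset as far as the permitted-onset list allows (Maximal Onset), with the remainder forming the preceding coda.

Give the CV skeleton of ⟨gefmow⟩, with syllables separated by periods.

CVC.CVC

The vowels are e, o — 2 nuclei, so 2 syllables.
V1 /e/ – V2 /o/: /fm/ — longest licit onset from the right is /m/, leaving /f/ as coda.
Putting it together: gef.mow.
Mapping each syllable to C/V: /gef/ → CVC, /mow/ → CVC.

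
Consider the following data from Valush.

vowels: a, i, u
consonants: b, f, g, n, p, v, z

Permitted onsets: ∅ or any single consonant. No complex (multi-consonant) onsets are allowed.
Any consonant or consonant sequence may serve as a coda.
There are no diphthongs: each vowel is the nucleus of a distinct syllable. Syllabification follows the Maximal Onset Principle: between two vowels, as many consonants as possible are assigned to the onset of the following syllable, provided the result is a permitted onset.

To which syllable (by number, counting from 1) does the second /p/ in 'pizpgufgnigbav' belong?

The vowels are i, u, i, a — 4 nuclei, so 4 syllables.
V1 /i/ – V2 /u/: cluster /zpg/ — the longest permitted-onset suffix is /g/; onset = /g/, preceding coda = /zp/.
V2 /u/ – V3 /i/: /fgn/ — longest licit onset from the right is /n/, leaving /fg/ as coda.
V3 /i/ – V4 /a/: /gb/ splits as /g/ + /b/ (/b/ is the longest suffix that is a licit onset).
Syllabification: pizp.gufg.nig.bav.
The second /p/ is in the coda of syllable 1 (/pizp/).

1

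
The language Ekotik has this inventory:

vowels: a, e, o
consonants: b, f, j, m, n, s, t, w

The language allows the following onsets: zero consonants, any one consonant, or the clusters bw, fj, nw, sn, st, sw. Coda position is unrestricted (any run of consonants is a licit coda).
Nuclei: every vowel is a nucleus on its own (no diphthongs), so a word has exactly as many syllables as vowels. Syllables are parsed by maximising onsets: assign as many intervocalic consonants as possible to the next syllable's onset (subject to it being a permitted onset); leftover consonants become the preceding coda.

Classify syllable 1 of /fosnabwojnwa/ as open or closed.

open

Vowels present: o, a, o, a; each is a nucleus, giving 4 syllables.
Between /o/ (V1) and /a/ (V2): cluster /sn/ — /sn/ is itself a permitted onset, so the whole cluster goes right; preceding coda = ∅.
Between /a/ (V2) and /o/ (V3): cluster /bw/ — /bw/ is itself a permitted onset, so the whole cluster goes right; preceding coda = ∅.
Between /o/ (V3) and /a/ (V4): /jnw/ — longest licit onset from the right is /nw/, leaving /j/ as coda.
Result: fo.sna.bwoj.nwa.
Syllable 1 is /fo/; it ends in its nucleus with no coda, so it is open.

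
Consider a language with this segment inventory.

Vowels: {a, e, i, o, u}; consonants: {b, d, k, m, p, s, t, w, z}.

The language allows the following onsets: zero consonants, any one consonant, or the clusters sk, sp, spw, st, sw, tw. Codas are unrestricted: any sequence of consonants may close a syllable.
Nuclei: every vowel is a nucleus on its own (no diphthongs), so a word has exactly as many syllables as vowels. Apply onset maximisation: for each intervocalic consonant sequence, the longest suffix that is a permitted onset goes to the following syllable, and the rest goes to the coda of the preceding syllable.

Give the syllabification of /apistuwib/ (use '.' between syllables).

a.pi.stu.wib

Vowels present: a, i, u, i; each is a nucleus, giving 4 syllables.
σ1/σ2 boundary: just /p/ — single C goes to the following onset.
σ2/σ3 boundary: /st/ is a licit onset in full, so it all attaches to the next syllable.
σ3/σ4 boundary: /w/ → onset of the next syllable (single consonants are always licit onsets).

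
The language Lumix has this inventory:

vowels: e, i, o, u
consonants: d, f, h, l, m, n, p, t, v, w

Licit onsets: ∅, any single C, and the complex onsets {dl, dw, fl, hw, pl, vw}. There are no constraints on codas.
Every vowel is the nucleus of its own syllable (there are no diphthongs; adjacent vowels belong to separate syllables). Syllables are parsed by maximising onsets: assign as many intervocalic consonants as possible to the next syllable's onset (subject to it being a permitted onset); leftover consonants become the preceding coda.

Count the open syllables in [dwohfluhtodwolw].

1

The vowels are o, u, o, o — 4 nuclei, so 4 syllables.
V1 /o/ – V2 /u/: /hfl/; trying suffixes from longest down, /fl/ is the first permitted one, so coda /h/ | onset /fl/.
V2 /u/ – V3 /o/: /ht/ — longest licit onset from the right is /t/, leaving /h/ as coda.
V3 /o/ – V4 /o/: cluster /dw/ — /dw/ is itself a permitted onset, so the whole cluster goes right; preceding coda = ∅.
Result: dwoh.fluh.to.dwolw.
Classifying each syllable: /dwoh/ (closed), /fluh/ (closed), /to/ (open), /dwolw/ (closed).
Open syllables: 1.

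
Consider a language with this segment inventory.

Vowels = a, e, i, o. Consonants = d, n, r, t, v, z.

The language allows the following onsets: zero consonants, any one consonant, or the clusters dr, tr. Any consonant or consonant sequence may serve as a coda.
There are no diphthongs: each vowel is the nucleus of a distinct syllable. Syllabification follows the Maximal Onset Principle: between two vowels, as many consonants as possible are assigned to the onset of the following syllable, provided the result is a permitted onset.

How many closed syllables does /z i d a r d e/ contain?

1

Nuclei (vowels): i, a, e → 3 syllables.
Between /i/ (V1) and /a/ (V2): /d/ → onset of the next syllable (single consonants are always licit onsets).
Between /a/ (V2) and /e/ (V3): cluster /rd/ — the longest permitted-onset suffix is /d/; onset = /d/, preceding coda = /r/.
Putting it together: zi.dar.de.
Classifying each syllable: /zi/ (open), /dar/ (closed), /de/ (open).
Closed syllables: 1.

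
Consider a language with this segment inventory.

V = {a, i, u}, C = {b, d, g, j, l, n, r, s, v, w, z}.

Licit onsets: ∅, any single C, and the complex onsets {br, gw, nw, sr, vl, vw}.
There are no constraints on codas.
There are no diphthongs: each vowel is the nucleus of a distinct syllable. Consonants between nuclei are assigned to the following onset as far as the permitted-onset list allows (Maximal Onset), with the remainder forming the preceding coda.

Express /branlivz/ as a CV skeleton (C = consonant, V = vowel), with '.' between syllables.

The vowels are a, i — 2 nuclei, so 2 syllables.
/a…i/ gap (V1→V2): /nl/ splits as /n/ + /l/ (/l/ is the longest suffix that is a licit onset).
So the parse is bran.livz.
Mapping each syllable to C/V: /bran/ → CCVC, /livz/ → CVCC.

CCVC.CVCC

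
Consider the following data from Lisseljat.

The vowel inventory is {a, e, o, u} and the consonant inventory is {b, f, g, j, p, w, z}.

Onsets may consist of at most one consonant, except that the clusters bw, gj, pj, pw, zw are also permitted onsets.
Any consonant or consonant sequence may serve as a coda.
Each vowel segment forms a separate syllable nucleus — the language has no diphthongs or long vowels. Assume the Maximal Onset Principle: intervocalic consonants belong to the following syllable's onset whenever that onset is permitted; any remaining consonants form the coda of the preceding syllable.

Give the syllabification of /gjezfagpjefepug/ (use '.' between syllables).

gjez.fag.pje.fe.pug

Nuclei (vowels): e, a, e, e, u → 5 syllables.
Between /e/ (V1) and /a/ (V2): /zf/ splits as /z/ + /f/ (/f/ is the longest suffix that is a licit onset).
Between /a/ (V2) and /e/ (V3): cluster /gpj/ — the longest permitted-onset suffix is /pj/; onset = /pj/, preceding coda = /g/.
Between /e/ (V3) and /e/ (V4): just /f/ — single C goes to the following onset.
Between /e/ (V4) and /u/ (V5): just /p/ — single C goes to the following onset.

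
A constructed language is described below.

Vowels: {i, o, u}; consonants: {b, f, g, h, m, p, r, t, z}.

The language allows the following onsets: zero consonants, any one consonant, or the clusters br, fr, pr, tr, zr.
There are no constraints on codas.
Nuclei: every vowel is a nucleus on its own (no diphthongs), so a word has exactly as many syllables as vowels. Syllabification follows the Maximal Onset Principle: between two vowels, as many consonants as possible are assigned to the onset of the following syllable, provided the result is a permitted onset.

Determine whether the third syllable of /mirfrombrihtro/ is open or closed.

The vowels are i, o, i, o — 4 nuclei, so 4 syllables.
σ1/σ2 boundary: /rfr/; trying suffixes from longest down, /fr/ is the first permitted one, so coda /r/ | onset /fr/.
σ2/σ3 boundary: /mbr/; trying suffixes from longest down, /br/ is the first permitted one, so coda /m/ | onset /br/.
σ3/σ4 boundary: /htr/ splits as /h/ + /tr/ (/tr/ is the longest suffix that is a licit onset).
Result: mir.from.brih.tro.
Syllable 3 is /brih/ with coda /h/, so it is closed.

closed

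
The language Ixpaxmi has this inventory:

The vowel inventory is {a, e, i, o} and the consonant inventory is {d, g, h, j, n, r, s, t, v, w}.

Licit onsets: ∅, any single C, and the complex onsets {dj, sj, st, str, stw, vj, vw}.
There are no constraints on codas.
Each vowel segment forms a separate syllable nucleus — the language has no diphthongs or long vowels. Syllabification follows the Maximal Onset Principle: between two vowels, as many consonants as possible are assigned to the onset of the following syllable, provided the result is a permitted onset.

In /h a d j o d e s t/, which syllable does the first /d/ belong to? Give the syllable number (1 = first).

2

Vowels present: a, o, e; each is a nucleus, giving 3 syllables.
σ1/σ2 boundary: /dj/ is a licit onset in full, so it all attaches to the next syllable.
σ2/σ3 boundary: /d/ → onset of the next syllable (single consonants are always licit onsets).
Putting it together: ha.djo.dest.
The first /d/ is in the onset of syllable 2 (/djo/).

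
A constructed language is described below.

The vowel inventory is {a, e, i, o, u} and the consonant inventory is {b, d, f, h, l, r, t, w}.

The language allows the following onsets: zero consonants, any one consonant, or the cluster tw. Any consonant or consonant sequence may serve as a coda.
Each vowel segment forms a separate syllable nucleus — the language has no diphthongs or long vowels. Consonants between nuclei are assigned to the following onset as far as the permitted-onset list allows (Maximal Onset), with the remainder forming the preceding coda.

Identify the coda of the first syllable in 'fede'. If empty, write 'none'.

The vowels are e, e — 2 nuclei, so 2 syllables.
/e…e/ gap (V1→V2): /d/ is a single consonant, so it becomes the next onset.
So the parse is fe.de.
Syllable 1 is /fe/: onset /f/, nucleus /e/, coda ∅.

none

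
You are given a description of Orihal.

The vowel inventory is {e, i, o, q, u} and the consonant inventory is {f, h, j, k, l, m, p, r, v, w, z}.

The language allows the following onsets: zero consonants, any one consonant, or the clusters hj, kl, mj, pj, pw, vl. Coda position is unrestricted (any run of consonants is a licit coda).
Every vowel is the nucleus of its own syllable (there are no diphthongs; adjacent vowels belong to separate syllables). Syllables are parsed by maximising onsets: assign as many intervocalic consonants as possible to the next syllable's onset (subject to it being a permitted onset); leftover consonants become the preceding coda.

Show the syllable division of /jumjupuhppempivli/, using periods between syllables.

The vowels are u, u, u, e, i, i — 6 nuclei, so 6 syllables.
V1 /u/ – V2 /u/: /mj/ is a licit onset in full, so it all attaches to the next syllable.
V2 /u/ – V3 /u/: /p/ is a single consonant, so it becomes the next onset.
V3 /u/ – V4 /e/: /hpp/ — longest licit onset from the right is /p/, leaving /hp/ as coda.
V4 /e/ – V5 /i/: /mp/ splits as /m/ + /p/ (/p/ is the longest suffix that is a licit onset).
V5 /i/ – V6 /i/: /vl/ — entire cluster is a permitted onset → onset /vl/, coda ∅.

ju.mju.puhp.pem.pi.vli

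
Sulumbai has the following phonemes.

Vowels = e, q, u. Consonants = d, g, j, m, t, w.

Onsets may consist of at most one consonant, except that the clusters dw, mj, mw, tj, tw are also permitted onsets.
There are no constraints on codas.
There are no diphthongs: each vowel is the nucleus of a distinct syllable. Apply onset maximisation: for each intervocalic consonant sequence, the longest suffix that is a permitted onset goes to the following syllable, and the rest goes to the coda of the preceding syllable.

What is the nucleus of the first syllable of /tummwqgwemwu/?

Nuclei (vowels): u, q, e, u → 4 syllables.
The first nucleus (vowel 1 from the left) is /u/.

u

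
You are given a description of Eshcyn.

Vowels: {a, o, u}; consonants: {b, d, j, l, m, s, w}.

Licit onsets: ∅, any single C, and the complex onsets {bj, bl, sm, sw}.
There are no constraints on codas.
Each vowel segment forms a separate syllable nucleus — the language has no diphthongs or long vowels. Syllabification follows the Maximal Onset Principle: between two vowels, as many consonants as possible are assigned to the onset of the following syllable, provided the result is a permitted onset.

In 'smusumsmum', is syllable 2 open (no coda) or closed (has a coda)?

closed

Nuclei (vowels): u, u, u → 3 syllables.
σ1/σ2 boundary: just /s/ — single C goes to the following onset.
σ2/σ3 boundary: cluster /msm/ — the longest permitted-onset suffix is /sm/; onset = /sm/, preceding coda = /m/.
Putting it together: smu.sum.smum.
Syllable 2 is /sum/ with coda /m/, so it is closed.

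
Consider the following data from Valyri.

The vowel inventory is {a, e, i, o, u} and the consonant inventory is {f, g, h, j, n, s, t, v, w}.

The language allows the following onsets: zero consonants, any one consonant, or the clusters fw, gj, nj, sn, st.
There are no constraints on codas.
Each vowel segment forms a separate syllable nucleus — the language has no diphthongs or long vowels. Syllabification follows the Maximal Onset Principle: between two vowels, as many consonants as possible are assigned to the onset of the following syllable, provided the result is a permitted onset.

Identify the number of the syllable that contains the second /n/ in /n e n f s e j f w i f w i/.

Nuclei (vowels): e, e, i, i → 4 syllables.
Between /e/ (V1) and /e/ (V2): /nfs/; trying suffixes from longest down, /s/ is the first permitted one, so coda /nf/ | onset /s/.
Between /e/ (V2) and /i/ (V3): /jfw/ splits as /j/ + /fw/ (/fw/ is the longest suffix that is a licit onset).
Between /i/ (V3) and /i/ (V4): /fw/ is a licit onset in full, so it all attaches to the next syllable.
So the parse is nenf.sej.fwi.fwi.
The second /n/ is in the coda of syllable 1 (/nenf/).

1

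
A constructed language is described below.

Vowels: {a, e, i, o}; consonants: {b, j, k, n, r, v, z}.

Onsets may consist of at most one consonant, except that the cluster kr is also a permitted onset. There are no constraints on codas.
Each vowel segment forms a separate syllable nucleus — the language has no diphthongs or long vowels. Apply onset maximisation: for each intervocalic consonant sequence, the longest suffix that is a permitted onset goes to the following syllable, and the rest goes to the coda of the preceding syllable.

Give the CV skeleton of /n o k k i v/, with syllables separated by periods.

CVC.CVC

The vowels are o, i — 2 nuclei, so 2 syllables.
/o…i/ gap (V1→V2): /kk/; trying suffixes from longest down, /k/ is the first permitted one, so coda /k/ | onset /k/.
So the parse is nok.kiv.
Mapping each syllable to C/V: /nok/ → CVC, /kiv/ → CVC.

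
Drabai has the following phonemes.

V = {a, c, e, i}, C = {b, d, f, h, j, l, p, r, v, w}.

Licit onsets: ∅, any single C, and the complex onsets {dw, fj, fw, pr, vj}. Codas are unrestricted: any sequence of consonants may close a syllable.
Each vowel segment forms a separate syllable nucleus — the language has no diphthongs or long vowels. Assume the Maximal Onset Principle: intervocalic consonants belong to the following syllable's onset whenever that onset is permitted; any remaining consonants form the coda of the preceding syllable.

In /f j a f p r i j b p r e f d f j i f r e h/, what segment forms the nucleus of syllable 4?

i

Nuclei (vowels): a, i, e, i, e → 5 syllables.
The fourth nucleus (vowel 4 from the left) is /i/.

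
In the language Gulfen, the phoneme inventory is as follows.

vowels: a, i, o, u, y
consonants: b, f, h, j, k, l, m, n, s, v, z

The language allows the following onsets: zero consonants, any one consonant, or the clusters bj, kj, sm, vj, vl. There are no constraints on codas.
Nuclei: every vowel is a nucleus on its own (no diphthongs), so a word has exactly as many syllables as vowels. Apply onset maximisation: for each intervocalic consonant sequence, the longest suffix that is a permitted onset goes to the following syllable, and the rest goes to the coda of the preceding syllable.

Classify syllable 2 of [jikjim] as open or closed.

closed

The vowels are i, i — 2 nuclei, so 2 syllables.
Between /i/ (V1) and /i/ (V2): /kj/ is a licit onset in full, so it all attaches to the next syllable.
Syllabification: ji.kjim.
Syllable 2 is /kjim/ with coda /m/, so it is closed.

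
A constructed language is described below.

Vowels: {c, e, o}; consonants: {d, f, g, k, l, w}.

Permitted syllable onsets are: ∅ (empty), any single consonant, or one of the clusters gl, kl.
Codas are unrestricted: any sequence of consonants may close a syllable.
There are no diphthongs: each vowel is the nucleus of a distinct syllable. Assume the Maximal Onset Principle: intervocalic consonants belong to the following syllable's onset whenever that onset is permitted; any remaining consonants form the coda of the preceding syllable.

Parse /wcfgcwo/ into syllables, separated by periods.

Nuclei (vowels): c, c, o → 3 syllables.
σ1/σ2 boundary: /fg/ splits as /f/ + /g/ (/g/ is the longest suffix that is a licit onset).
σ2/σ3 boundary: /w/ → onset of the next syllable (single consonants are always licit onsets).

wcf.gc.wo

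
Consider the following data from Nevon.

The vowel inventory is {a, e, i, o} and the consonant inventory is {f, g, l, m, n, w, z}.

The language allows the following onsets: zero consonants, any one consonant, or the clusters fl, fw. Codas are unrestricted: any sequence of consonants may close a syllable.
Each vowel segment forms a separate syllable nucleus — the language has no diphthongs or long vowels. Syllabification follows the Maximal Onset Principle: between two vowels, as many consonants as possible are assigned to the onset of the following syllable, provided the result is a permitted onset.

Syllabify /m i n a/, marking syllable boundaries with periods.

mi.na

Nuclei (vowels): i, a → 2 syllables.
V1 /i/ – V2 /a/: /n/ → onset of the next syllable (single consonants are always licit onsets).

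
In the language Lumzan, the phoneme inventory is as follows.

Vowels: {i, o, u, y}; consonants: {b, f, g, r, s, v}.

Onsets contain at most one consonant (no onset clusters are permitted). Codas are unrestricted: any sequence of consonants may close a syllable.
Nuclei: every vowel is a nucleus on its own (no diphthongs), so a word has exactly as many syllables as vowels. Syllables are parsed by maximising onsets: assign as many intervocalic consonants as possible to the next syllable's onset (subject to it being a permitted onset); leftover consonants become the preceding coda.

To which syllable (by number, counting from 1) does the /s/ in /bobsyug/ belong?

2

The vowels are o, y, u — 3 nuclei, so 3 syllables.
Between /o/ (V1) and /y/ (V2): cluster /bs/ — the longest permitted-onset suffix is /s/; onset = /s/, preceding coda = /b/.
Between /y/ (V2) and /u/ (V3): hiatus — the boundary sits between the two vowels.
Result: bob.sy.ug.
The /s/ is in the onset of syllable 2 (/sy/).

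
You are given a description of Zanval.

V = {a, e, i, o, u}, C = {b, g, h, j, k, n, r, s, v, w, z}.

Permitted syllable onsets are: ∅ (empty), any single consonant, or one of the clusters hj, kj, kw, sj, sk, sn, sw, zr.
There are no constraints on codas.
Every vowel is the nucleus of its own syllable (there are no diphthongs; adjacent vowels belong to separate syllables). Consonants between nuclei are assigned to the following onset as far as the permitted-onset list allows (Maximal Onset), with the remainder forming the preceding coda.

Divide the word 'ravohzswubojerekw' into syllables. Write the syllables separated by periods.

Vowels present: a, o, u, o, e, e; each is a nucleus, giving 6 syllables.
σ1/σ2 boundary: /v/ is a single consonant, so it becomes the next onset.
σ2/σ3 boundary: cluster /hzsw/ — the longest permitted-onset suffix is /sw/; onset = /sw/, preceding coda = /hz/.
σ3/σ4 boundary: just /b/ — single C goes to the following onset.
σ4/σ5 boundary: /j/ → onset of the next syllable (single consonants are always licit onsets).
σ5/σ6 boundary: /r/ is a single consonant, so it becomes the next onset.

ra.vohz.swu.bo.je.rekw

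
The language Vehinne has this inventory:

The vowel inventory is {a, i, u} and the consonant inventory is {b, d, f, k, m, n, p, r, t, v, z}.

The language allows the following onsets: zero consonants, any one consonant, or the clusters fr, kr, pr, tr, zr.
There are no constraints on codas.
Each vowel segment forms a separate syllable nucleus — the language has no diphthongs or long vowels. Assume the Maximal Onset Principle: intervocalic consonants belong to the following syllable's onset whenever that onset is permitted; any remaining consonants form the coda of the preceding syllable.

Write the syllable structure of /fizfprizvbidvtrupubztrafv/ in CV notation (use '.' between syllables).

CVCC.CCVCC.CVCC.CCV.CVCC.CCVCC

Vowels present: i, i, i, u, u, a; each is a nucleus, giving 6 syllables.
/i…i/ gap (V1→V2): /zfpr/ — longest licit onset from the right is /pr/, leaving /zf/ as coda.
/i…i/ gap (V2→V3): cluster /zvb/ — the longest permitted-onset suffix is /b/; onset = /b/, preceding coda = /zv/.
/i…u/ gap (V3→V4): /dvtr/ splits as /dv/ + /tr/ (/tr/ is the longest suffix that is a licit onset).
/u…u/ gap (V4→V5): just /p/ — single C goes to the following onset.
/u…a/ gap (V5→V6): /bztr/; trying suffixes from longest down, /tr/ is the first permitted one, so coda /bz/ | onset /tr/.
So the parse is fizf.prizv.bidv.tru.pubz.trafv.
Mapping each syllable to C/V: /fizf/ → CVCC, /prizv/ → CCVCC, /bidv/ → CVCC, /tru/ → CCV, /pubz/ → CVCC, /trafv/ → CCVCC.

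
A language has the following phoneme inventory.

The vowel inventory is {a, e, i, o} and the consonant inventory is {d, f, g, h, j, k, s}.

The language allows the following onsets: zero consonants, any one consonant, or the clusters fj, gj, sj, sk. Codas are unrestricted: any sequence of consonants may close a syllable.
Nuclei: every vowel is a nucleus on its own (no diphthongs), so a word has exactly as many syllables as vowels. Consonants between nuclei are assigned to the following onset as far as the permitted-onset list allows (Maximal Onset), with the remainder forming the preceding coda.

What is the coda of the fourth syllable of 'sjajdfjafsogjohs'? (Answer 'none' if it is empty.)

Vowels present: a, a, o, o; each is a nucleus, giving 4 syllables.
σ1/σ2 boundary: cluster /jdfj/ — the longest permitted-onset suffix is /fj/; onset = /fj/, preceding coda = /jd/.
σ2/σ3 boundary: /fs/ splits as /f/ + /s/ (/s/ is the longest suffix that is a licit onset).
σ3/σ4 boundary: cluster /gj/ — /gj/ is itself a permitted onset, so the whole cluster goes right; preceding coda = ∅.
Result: sjajd.fjaf.so.gjohs.
Syllable 4 is /gjohs/: onset /gj/, nucleus /o/, coda /hs/.

hs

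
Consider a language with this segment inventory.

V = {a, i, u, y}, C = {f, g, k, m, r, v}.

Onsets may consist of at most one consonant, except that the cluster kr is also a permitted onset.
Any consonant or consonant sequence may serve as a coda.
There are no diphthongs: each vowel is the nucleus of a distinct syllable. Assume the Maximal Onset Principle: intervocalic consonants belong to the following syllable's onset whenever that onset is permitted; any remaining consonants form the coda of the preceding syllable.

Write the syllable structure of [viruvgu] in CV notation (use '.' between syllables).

CV.CVC.CV

Nuclei (vowels): i, u, u → 3 syllables.
Between /i/ (V1) and /u/ (V2): /r/ is a single consonant, so it becomes the next onset.
Between /u/ (V2) and /u/ (V3): /vg/ — longest licit onset from the right is /g/, leaving /v/ as coda.
Syllabification: vi.ruv.gu.
Mapping each syllable to C/V: /vi/ → CV, /ruv/ → CVC, /gu/ → CV.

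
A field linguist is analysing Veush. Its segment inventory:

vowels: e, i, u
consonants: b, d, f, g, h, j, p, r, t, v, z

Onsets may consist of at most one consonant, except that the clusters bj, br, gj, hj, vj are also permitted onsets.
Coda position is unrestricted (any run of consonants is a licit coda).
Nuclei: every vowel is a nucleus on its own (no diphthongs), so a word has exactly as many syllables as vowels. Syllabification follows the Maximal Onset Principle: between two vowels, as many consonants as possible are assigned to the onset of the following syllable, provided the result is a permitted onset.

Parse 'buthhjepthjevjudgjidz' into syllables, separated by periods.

buth.hjept.hje.vjud.gjidz

Nuclei (vowels): u, e, e, u, i → 5 syllables.
/u…e/ gap (V1→V2): cluster /thhj/ — the longest permitted-onset suffix is /hj/; onset = /hj/, preceding coda = /th/.
/e…e/ gap (V2→V3): /pthj/ splits as /pt/ + /hj/ (/hj/ is the longest suffix that is a licit onset).
/e…u/ gap (V3→V4): /vj/ is a licit onset in full, so it all attaches to the next syllable.
/u…i/ gap (V4→V5): cluster /dgj/ — the longest permitted-onset suffix is /gj/; onset = /gj/, preceding coda = /d/.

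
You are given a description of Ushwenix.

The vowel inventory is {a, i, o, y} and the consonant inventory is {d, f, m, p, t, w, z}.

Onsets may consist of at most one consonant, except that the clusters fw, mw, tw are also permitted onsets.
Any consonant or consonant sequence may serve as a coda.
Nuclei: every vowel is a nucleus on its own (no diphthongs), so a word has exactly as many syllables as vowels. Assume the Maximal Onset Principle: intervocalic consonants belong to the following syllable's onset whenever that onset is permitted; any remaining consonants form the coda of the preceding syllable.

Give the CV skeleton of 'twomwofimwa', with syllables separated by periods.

Vowels present: o, o, i, a; each is a nucleus, giving 4 syllables.
σ1/σ2 boundary: /mw/ is a licit onset in full, so it all attaches to the next syllable.
σ2/σ3 boundary: /f/ → onset of the next syllable (single consonants are always licit onsets).
σ3/σ4 boundary: cluster /mw/ — /mw/ is itself a permitted onset, so the whole cluster goes right; preceding coda = ∅.
Result: two.mwo.fi.mwa.
Mapping each syllable to C/V: /two/ → CCV, /mwo/ → CCV, /fi/ → CV, /mwa/ → CCV.

CCV.CCV.CV.CCV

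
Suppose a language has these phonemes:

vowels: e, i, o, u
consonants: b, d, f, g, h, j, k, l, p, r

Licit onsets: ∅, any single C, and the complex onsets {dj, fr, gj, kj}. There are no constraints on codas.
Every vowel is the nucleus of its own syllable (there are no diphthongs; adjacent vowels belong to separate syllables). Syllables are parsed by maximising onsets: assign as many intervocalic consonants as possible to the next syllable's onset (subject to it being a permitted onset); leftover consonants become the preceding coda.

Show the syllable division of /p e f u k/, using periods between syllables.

Nuclei (vowels): e, u → 2 syllables.
/e…u/ gap (V1→V2): /f/ is a single consonant, so it becomes the next onset.

pe.fuk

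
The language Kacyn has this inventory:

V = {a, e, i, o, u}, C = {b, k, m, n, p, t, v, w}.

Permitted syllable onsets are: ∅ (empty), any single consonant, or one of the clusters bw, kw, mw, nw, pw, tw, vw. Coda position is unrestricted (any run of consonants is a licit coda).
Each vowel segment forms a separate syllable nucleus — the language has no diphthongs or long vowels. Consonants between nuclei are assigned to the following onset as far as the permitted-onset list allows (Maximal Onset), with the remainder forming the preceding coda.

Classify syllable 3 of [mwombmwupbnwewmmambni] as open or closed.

closed

The vowels are o, u, e, a, i — 5 nuclei, so 5 syllables.
σ1/σ2 boundary: /mbmw/ — longest licit onset from the right is /mw/, leaving /mb/ as coda.
σ2/σ3 boundary: /pbnw/ splits as /pb/ + /nw/ (/nw/ is the longest suffix that is a licit onset).
σ3/σ4 boundary: /wmm/ — longest licit onset from the right is /m/, leaving /wm/ as coda.
σ4/σ5 boundary: /mbn/ — longest licit onset from the right is /n/, leaving /mb/ as coda.
So the parse is mwomb.mwupb.nwewm.mamb.ni.
Syllable 3 is /nwewm/ with coda /wm/, so it is closed.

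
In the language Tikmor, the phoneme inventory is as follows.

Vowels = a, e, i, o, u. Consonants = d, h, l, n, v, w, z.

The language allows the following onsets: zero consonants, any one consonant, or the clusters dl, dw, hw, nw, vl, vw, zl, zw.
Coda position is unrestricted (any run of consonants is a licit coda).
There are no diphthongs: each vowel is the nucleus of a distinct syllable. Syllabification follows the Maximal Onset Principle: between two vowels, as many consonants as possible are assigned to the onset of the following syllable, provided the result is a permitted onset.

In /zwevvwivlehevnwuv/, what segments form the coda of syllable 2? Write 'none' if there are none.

Nuclei (vowels): e, i, e, e, u → 5 syllables.
σ1/σ2 boundary: /vvw/; trying suffixes from longest down, /vw/ is the first permitted one, so coda /v/ | onset /vw/.
σ2/σ3 boundary: /vl/ is a licit onset in full, so it all attaches to the next syllable.
σ3/σ4 boundary: /h/ → onset of the next syllable (single consonants are always licit onsets).
σ4/σ5 boundary: cluster /vnw/ — the longest permitted-onset suffix is /nw/; onset = /nw/, preceding coda = /v/.
Putting it together: zwev.vwi.vle.hev.nwuv.
Syllable 2 is /vwi/: onset /vw/, nucleus /i/, coda ∅.

none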